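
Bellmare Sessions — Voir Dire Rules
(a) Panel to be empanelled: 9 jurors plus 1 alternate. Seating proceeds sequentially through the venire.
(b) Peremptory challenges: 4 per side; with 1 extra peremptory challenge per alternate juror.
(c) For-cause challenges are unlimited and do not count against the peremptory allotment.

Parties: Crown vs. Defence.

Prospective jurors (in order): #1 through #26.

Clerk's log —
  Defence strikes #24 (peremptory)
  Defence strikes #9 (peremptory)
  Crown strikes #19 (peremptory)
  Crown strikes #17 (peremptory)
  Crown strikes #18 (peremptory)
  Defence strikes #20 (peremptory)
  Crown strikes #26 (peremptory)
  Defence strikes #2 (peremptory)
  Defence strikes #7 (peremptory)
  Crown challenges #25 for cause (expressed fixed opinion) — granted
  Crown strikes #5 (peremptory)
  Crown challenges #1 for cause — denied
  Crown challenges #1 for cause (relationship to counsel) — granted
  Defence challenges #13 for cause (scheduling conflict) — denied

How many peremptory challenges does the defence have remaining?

0

Defence allotment: 4 base + 1 × 1 alternate = 5.
Defence peremptories used: #24, #9, #20, #2, #7 — 5 (the for-cause on #13 doesn't count).
Remaining: 5 − 5 = 0.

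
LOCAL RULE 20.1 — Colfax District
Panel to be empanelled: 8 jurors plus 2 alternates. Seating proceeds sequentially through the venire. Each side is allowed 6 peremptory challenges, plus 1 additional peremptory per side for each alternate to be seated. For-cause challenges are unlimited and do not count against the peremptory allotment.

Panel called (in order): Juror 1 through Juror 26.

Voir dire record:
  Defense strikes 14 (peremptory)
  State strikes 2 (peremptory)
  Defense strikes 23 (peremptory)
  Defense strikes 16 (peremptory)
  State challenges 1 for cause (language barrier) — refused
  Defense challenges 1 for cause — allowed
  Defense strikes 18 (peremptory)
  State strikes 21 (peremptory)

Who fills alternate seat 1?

11

Removed: #1, #2, #14, #16, #18, #21, #23.
Seating in order: seats 1–8 → #3, #4, #5, #6, #7, #8, #9, #10; alternates → #11, #12.
So alternate 1 is #11.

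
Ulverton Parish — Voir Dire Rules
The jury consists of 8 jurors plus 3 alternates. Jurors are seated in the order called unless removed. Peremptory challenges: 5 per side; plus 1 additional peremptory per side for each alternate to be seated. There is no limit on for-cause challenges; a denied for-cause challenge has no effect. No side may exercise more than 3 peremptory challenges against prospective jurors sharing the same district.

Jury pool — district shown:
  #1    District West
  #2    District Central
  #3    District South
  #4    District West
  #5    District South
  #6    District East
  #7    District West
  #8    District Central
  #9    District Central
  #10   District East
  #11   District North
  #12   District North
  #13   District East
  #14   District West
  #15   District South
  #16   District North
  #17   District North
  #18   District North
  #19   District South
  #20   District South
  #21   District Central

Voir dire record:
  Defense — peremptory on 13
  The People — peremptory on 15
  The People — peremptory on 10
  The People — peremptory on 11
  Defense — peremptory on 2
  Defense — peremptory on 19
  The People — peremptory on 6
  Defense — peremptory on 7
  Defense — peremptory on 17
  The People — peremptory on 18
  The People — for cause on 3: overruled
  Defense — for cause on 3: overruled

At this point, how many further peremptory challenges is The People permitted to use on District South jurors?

2

The People peremptories so far: #15, #10, #11, #6, #18 — 5 of 8 used, 3 left overall.
Against District South: #15 — 1 used; per-district cap 3 leaves 2.
Binding limit: min(3, 2) = 2.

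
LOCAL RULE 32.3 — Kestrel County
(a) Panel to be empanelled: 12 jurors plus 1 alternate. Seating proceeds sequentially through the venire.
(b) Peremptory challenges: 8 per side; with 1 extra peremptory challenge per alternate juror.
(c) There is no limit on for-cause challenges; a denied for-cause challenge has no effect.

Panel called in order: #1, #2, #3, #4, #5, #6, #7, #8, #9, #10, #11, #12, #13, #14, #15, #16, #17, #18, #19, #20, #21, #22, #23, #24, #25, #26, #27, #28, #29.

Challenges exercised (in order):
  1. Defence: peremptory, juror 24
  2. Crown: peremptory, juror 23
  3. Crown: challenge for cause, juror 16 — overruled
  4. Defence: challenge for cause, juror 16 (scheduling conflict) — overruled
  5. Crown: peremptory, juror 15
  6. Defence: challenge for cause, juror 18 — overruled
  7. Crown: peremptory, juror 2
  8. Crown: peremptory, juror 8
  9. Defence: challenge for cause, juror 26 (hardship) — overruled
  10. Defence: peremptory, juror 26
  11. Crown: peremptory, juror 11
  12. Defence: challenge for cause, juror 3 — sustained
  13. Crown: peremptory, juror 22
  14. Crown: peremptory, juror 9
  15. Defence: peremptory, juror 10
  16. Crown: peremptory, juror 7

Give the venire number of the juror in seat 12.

Removed: #2, #3, #7, #8, #9, #10, #11, #15, #22, #23, #24, #26. (#16, #18 stay — for-cause denied.)
Filling seats in venire order through position 12: #1, #4, #5, #6, #12, #13, #14, #16, #17, #18, #19, #20.
So seat 12 is #20.

20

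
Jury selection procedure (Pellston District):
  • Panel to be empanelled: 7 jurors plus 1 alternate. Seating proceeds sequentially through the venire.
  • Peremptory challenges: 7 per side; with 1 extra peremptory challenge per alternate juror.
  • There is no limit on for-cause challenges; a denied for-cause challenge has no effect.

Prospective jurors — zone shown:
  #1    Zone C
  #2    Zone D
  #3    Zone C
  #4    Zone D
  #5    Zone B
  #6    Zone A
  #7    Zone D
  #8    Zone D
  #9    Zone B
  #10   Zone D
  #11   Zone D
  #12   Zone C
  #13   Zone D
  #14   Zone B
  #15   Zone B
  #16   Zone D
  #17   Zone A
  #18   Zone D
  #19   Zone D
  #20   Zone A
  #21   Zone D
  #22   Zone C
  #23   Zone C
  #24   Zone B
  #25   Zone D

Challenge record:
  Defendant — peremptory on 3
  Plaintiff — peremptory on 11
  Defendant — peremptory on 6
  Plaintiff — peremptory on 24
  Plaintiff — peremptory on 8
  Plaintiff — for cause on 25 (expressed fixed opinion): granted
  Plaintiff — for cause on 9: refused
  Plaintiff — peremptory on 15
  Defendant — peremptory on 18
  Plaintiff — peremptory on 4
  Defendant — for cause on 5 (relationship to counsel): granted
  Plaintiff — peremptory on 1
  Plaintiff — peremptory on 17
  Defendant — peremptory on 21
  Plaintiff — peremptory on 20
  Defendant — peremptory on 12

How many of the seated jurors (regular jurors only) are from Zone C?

0

Removed: #1, #3, #4, #5, #6, #8, #11, #12, #15, #17, #18, #20, #21, #24, #25.
Seated jurors 1–7: #2, #7, #9, #10, #13, #14, #16 (alternates #19 not counted).
None of those are in Zone C → 0.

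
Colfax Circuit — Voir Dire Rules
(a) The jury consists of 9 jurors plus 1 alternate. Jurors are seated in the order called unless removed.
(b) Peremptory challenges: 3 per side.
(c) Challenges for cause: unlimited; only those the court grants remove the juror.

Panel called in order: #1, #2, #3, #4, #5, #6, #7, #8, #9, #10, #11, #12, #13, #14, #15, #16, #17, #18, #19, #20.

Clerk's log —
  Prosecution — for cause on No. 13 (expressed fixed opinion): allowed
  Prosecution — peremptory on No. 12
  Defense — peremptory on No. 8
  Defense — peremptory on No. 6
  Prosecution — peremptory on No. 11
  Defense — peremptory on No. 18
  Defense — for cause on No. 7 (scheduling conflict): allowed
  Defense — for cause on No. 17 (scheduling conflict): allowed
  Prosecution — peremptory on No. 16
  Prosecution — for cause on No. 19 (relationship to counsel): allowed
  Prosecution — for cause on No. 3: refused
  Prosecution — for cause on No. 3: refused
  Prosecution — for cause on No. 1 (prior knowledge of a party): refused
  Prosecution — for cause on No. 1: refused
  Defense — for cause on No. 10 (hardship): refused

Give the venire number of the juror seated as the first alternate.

Removed: #6, #7, #8, #11, #12, #13, #16, #17, #18, #19. (#1, #3, #10 stay — for-cause denied.)
Seating in order: seats 1–9 → #1, #2, #3, #4, #5, #9, #10, #14, #15; alternates → #20.
So alternate 1 is #20.

20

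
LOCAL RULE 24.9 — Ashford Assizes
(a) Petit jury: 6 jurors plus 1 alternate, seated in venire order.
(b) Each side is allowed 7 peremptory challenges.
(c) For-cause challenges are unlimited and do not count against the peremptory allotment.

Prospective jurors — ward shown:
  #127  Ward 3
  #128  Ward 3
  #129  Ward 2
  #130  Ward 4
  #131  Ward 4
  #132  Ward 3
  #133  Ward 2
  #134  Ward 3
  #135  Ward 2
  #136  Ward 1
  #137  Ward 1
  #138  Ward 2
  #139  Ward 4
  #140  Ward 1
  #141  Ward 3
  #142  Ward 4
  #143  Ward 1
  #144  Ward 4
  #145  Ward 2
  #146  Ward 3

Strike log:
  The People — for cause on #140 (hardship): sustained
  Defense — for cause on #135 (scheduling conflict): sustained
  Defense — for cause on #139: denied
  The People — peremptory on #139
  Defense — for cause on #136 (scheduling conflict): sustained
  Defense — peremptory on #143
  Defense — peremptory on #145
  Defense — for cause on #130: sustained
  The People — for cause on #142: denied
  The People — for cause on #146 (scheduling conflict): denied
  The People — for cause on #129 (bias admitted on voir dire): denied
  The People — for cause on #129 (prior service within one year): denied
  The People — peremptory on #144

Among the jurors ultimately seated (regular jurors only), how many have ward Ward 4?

1

Removed: #130, #135, #136, #139, #140, #143, #144, #145.
Seated jurors 1–6: #127, #128, #129, #131, #132, #133 (alternates #134 not counted).
Of those, in Ward 4: #131 → 1.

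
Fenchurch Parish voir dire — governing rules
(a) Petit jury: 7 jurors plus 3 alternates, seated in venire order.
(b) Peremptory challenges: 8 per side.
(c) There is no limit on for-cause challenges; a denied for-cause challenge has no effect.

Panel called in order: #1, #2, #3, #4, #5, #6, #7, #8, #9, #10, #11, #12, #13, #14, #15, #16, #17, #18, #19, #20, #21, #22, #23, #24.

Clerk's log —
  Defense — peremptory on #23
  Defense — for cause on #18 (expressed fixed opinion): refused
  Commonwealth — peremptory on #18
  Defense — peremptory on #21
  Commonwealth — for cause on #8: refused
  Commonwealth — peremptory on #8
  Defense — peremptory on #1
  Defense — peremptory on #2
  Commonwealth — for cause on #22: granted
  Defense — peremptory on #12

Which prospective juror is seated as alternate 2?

Removed: #1, #2, #8, #12, #18, #21, #22, #23.
Seating in order: seats 1–7 → #3, #4, #5, #6, #7, #9, #10; alternates → #11, #13, #14.
So alternate 2 is #13.

13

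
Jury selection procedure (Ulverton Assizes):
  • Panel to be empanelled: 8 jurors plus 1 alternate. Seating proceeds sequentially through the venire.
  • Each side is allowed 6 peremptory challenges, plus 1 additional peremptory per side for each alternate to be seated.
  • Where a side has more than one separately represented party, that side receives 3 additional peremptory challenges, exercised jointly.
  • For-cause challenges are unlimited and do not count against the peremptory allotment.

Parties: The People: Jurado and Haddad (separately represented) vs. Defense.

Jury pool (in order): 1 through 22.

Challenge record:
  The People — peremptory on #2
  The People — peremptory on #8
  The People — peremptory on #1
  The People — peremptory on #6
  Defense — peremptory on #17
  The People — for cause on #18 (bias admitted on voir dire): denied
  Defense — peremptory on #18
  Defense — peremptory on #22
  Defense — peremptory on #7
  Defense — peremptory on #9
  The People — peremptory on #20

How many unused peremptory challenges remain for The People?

5

The People allotment: 6 base + 1 × 1 alternate + 3 multi-party = 10.
The People peremptories used: #2, #8, #1, #6, #20 — 5 (the for-cause on #18 doesn't count).
Remaining: 10 − 5 = 5.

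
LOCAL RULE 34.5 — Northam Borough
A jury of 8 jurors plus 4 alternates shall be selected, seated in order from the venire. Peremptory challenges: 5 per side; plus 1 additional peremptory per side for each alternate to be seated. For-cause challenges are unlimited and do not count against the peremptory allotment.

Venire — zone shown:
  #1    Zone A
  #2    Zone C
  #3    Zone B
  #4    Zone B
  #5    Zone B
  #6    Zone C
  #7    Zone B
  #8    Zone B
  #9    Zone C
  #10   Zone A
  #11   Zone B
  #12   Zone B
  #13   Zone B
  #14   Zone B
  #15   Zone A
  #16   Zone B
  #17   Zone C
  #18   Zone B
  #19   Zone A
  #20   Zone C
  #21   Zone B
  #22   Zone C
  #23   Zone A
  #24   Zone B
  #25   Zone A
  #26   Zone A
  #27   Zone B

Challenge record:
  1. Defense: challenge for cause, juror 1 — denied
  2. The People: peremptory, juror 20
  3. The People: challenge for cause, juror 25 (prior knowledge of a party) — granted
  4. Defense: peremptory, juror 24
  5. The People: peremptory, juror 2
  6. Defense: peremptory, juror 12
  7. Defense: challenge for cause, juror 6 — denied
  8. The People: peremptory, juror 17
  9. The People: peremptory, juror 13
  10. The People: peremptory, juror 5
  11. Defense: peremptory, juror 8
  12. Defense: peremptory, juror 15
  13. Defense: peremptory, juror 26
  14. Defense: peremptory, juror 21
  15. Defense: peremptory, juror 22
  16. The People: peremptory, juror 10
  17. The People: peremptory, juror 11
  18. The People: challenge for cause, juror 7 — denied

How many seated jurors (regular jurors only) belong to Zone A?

1

Removed: #2, #5, #8, #10, #11, #12, #13, #15, #17, #20, #21, #22, #24, #25, #26.
Seated jurors 1–8: #1, #3, #4, #6, #7, #9, #14, #16 (alternates #18, #19, #23, #27 not counted).
Of those, in Zone A: #1 → 1.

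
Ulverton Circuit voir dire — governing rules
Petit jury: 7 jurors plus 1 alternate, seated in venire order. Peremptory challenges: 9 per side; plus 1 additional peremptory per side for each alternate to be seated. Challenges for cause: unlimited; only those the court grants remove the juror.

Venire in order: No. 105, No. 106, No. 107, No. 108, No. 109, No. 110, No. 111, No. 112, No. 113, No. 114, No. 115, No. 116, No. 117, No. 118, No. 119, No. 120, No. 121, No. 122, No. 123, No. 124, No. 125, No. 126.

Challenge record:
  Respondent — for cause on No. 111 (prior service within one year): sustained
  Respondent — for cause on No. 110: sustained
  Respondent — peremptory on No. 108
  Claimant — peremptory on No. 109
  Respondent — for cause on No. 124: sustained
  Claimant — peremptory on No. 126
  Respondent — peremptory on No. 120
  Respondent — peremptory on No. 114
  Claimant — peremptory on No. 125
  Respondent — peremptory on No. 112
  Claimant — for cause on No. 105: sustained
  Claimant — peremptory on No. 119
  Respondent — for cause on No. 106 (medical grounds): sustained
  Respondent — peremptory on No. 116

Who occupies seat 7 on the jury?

122

Removed: #105, #106, #108, #109, #110, #111, #112, #114, #116, #119, #120, #124, #125, #126.
Seating in order: seats 1–7 → #107, #113, #115, #117, #118, #121, #122; alternates → #123.
So seat 7 is #122.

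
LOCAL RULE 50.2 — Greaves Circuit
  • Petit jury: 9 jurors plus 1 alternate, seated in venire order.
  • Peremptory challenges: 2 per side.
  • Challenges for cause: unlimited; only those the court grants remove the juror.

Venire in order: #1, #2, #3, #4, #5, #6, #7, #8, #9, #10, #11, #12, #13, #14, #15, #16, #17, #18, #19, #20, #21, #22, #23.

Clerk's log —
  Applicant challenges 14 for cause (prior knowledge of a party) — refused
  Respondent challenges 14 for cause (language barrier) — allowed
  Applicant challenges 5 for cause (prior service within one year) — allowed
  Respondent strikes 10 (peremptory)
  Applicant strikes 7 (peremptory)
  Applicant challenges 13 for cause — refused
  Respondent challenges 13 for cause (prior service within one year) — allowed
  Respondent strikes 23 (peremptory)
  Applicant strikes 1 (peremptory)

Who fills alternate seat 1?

16

Removed: #1, #5, #7, #10, #13, #14, #23.
Seating in order: seats 1–9 → #2, #3, #4, #6, #8, #9, #11, #12, #15; alternates → #16.
So alternate 1 is #16.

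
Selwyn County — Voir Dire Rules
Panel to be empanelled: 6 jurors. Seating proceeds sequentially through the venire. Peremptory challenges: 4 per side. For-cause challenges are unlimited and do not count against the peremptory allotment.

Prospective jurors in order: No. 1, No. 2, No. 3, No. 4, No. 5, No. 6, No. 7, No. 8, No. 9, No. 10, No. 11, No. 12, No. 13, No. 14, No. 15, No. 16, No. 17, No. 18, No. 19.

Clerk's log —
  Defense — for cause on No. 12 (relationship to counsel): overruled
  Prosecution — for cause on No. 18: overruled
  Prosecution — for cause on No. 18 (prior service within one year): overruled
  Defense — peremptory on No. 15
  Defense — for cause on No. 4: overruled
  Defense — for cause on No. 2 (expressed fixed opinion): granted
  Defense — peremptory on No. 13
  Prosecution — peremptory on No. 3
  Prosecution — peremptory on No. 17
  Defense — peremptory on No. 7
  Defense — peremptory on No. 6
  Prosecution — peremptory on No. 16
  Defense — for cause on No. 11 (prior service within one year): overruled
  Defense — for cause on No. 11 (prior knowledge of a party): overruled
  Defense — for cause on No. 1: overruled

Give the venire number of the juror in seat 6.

Removed: #2, #3, #6, #7, #13, #15, #16, #17. (#1, #4, #11, #12, #18 stay — for-cause denied.)
Seating in order: seats 1–6 → #1, #4, #5, #8, #9, #10.
So seat 6 is #10.

10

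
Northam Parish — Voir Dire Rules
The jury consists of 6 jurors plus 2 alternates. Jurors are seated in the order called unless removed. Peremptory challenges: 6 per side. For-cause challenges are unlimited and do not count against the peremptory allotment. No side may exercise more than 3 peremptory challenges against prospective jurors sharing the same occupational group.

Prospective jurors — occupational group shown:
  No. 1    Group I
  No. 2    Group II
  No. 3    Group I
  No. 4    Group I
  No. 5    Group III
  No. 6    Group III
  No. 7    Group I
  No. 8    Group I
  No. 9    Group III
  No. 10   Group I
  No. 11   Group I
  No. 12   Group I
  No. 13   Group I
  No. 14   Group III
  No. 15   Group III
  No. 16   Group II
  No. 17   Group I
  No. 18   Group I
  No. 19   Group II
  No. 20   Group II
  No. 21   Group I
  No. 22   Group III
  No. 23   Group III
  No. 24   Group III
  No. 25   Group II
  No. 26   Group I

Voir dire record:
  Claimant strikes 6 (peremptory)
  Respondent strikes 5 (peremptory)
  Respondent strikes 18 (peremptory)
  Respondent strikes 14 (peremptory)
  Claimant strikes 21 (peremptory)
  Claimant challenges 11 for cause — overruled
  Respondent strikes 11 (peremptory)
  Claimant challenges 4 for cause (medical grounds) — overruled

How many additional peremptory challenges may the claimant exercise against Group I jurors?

Claimant peremptories so far: #6, #21 — 2 of 6 used, 4 left overall.
Against Group I: #21 — 1 used; per-group cap 3 leaves 2.
Binding limit: min(4, 2) = 2.

2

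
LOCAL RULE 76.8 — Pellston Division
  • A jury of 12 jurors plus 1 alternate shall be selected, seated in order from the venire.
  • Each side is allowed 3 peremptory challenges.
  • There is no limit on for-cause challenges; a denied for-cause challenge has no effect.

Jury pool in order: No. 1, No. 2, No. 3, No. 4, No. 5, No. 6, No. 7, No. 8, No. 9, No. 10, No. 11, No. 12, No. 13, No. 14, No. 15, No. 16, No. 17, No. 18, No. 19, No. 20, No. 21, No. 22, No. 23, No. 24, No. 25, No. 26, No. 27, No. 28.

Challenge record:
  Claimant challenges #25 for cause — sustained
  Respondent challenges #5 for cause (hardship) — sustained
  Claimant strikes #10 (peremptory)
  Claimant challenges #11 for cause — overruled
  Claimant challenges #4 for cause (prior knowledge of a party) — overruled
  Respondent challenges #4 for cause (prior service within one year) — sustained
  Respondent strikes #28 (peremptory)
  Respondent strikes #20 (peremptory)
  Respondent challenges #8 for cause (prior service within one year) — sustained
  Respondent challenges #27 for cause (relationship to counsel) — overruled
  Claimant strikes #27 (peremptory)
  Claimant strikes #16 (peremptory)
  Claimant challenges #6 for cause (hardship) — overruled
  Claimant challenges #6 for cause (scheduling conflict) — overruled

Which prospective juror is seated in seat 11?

Removed: #4, #5, #8, #10, #16, #20, #25, #27, #28. (#6, #11 stay — for-cause denied.)
Seating in order: seats 1–12 → #1, #2, #3, #6, #7, #9, #11, #12, #13, #14, #15, #17; alternates → #18.
So seat 11 is #15.

15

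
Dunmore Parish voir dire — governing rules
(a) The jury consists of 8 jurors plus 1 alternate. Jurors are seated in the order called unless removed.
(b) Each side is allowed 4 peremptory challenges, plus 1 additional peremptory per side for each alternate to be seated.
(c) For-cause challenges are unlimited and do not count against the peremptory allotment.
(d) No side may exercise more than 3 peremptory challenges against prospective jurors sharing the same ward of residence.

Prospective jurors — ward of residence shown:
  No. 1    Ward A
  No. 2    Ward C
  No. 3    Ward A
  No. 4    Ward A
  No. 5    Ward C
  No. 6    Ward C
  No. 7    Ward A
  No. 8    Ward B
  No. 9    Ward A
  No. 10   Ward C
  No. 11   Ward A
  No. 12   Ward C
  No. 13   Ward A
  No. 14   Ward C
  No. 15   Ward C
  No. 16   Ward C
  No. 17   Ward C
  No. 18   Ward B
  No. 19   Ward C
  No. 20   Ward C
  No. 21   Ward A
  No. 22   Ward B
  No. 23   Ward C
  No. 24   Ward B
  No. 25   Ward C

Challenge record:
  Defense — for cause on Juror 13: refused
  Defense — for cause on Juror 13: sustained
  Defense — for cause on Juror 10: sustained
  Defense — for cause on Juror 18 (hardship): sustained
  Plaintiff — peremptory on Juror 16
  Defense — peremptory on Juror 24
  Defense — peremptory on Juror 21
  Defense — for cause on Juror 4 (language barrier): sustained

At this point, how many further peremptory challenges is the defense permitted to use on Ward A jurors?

Defense peremptories so far: #24, #21 — 2 of 5 used, 3 left overall.
Against Ward A: #21 — 1 used; per-ward cap 3 leaves 2.
Binding limit: min(3, 2) = 2.

2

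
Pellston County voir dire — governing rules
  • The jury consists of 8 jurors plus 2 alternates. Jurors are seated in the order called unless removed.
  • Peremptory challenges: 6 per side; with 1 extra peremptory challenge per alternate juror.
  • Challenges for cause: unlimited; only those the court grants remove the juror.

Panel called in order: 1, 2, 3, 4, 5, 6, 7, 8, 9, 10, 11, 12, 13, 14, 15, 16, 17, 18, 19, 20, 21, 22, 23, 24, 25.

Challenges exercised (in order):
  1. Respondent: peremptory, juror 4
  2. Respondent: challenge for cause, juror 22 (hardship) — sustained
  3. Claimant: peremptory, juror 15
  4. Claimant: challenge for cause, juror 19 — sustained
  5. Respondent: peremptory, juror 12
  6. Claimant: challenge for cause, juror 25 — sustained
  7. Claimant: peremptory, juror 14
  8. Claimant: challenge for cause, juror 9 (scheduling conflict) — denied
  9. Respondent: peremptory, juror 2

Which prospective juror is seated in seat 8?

10

Removed: #2, #4, #12, #14, #15, #19, #22, #25. (#9 stays — for-cause denied.)
Filling seats in venire order through position 8: #1, #3, #5, #6, #7, #8, #9, #10.
So seat 8 is #10.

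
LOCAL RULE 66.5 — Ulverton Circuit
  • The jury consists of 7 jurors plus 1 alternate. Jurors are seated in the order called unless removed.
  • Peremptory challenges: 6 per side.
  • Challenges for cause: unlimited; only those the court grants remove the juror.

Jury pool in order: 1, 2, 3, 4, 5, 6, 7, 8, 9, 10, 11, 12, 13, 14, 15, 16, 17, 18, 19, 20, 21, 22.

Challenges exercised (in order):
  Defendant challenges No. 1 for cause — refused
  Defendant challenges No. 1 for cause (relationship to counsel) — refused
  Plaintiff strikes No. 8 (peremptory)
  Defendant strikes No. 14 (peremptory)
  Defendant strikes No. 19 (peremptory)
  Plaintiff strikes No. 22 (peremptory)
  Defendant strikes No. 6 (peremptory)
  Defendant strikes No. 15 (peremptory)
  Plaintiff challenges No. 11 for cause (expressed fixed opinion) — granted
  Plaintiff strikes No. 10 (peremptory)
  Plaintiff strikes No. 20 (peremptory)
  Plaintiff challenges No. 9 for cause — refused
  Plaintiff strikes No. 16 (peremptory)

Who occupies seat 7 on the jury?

Removed: #6, #8, #10, #11, #14, #15, #16, #19, #20, #22. (#1, #9 stay — for-cause denied.)
Seating in order: seats 1–7 → #1, #2, #3, #4, #5, #7, #9; alternates → #12.
So seat 7 is #9.

9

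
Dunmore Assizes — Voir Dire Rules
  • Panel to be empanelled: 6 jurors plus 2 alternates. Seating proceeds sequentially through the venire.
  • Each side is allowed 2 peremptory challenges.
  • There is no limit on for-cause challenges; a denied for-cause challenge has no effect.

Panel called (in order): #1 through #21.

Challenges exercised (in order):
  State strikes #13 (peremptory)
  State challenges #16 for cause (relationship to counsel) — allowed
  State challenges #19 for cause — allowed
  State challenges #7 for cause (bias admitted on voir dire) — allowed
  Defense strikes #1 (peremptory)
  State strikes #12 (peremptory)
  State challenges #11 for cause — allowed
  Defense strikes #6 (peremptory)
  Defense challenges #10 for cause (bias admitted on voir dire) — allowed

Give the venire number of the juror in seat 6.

Removed: #1, #6, #7, #10, #11, #12, #13, #16, #19.
Seating in order: seats 1–6 → #2, #3, #4, #5, #8, #9; alternates → #14, #15.
So seat 6 is #9.

9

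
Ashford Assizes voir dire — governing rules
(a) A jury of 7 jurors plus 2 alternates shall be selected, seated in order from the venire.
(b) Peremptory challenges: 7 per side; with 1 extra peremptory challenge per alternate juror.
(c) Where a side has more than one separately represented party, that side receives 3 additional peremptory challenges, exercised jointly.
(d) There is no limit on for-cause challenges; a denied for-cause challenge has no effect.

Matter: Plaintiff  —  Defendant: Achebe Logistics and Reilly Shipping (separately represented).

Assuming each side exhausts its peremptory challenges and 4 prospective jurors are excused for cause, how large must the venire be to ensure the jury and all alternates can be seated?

Seats to fill: 7 + 2 alternates = 9.
Peremptories — Plaintiff: 7 + 1×2 = 9; Defendant: 7 + 1×2 + 3 = 12; total 21.
For-cause removals: 4.
Minimum venire: 9 + 21 + 4 = 34.

34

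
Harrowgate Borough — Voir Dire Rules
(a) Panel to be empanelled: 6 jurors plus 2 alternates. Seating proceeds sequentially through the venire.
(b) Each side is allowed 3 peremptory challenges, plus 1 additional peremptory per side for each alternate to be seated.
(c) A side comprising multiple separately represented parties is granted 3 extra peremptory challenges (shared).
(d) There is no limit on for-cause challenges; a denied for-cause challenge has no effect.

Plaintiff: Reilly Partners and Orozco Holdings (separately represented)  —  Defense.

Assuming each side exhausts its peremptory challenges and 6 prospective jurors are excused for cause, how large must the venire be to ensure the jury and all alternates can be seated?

27

Seats to fill: 6 + 2 alternates = 8.
Peremptories — Plaintiff: 3 + 1×2 + 3 = 8; Defense: 3 + 1×2 = 5; total 13.
For-cause removals: 6.
Minimum venire: 8 + 13 + 6 = 27.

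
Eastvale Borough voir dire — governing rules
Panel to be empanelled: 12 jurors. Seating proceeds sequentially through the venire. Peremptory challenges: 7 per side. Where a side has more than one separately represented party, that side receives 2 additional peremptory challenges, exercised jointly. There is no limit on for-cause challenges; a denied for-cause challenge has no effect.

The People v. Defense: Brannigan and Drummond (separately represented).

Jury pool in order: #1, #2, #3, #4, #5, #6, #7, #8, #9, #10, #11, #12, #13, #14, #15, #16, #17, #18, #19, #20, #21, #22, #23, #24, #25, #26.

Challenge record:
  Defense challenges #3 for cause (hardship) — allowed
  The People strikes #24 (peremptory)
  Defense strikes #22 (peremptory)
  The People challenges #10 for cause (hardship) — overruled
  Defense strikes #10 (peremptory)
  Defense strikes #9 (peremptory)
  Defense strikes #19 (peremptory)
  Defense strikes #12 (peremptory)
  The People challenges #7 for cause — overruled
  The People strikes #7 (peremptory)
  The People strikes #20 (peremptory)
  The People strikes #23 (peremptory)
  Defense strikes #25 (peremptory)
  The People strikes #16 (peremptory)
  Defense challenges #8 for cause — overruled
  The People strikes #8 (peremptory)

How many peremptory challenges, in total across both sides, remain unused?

The People allotment: 7. Defense allotment: 7 base + 2 multi-party = 9.
The People peremptories used: #24, #7, #20, #23, #16, #8 — 6 (for-cause on #10, #7 don't count).
Defense peremptories used: #22, #10, #9, #19, #12, #25 — 6 (for-cause on #3, #8 don't count).
Remaining: (7 − 6) + (9 − 6) = 4.

4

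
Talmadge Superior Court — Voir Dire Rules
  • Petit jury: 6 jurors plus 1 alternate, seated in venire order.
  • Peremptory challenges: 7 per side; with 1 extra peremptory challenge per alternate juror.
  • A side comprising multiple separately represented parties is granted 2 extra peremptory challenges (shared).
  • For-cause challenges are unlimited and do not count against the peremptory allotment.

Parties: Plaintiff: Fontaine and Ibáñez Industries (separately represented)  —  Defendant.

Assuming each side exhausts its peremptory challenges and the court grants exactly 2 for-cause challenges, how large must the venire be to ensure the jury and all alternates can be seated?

Seats to fill: 6 + 1 alternates = 7.
Peremptories — Plaintiff: 7 + 1×1 + 2 = 10; Defendant: 7 + 1×1 = 8; total 18.
For-cause removals: 2.
Minimum venire: 7 + 18 + 2 = 27.

27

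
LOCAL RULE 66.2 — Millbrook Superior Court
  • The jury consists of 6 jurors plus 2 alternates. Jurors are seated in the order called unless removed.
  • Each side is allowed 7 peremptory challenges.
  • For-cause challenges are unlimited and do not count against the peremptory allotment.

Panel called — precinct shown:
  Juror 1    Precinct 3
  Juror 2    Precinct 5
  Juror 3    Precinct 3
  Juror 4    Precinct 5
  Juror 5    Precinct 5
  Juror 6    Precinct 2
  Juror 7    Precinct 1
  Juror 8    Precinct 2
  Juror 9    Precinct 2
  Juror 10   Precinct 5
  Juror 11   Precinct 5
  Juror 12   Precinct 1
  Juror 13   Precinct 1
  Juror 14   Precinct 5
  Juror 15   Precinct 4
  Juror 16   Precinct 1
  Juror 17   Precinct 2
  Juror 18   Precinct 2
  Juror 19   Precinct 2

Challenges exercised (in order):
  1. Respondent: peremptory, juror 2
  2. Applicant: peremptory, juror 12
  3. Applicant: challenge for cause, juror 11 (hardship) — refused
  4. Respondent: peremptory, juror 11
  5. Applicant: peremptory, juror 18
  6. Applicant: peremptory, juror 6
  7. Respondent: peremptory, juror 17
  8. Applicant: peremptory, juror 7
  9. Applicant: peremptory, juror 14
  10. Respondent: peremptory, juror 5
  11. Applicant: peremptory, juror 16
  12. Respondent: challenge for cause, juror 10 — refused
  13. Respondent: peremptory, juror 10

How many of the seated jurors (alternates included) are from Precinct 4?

Removed: #2, #5, #6, #7, #10, #11, #12, #14, #16, #17, #18.
Seated (8 incl. alternates): #1, #3, #4, #8, #9, #13, #15, #19.
Of those, in Precinct 4: #15 → 1.

1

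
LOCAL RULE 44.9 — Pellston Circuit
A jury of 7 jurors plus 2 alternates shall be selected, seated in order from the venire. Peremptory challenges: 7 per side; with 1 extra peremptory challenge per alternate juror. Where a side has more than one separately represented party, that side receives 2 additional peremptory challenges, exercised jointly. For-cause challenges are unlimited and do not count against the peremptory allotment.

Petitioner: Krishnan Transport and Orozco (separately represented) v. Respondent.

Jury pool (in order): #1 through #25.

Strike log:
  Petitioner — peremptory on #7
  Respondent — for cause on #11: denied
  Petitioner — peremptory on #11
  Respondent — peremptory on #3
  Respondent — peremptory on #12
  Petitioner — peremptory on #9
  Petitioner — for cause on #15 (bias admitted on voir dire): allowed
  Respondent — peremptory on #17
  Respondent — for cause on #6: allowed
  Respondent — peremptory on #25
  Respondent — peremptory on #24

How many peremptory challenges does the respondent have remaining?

4

Respondent allotment: 7 base + 1 × 2 alternates = 9.
Respondent peremptories used: #3, #12, #17, #25, #24 — 5 (for-cause on #11, #6 don't count).
Remaining: 9 − 5 = 4.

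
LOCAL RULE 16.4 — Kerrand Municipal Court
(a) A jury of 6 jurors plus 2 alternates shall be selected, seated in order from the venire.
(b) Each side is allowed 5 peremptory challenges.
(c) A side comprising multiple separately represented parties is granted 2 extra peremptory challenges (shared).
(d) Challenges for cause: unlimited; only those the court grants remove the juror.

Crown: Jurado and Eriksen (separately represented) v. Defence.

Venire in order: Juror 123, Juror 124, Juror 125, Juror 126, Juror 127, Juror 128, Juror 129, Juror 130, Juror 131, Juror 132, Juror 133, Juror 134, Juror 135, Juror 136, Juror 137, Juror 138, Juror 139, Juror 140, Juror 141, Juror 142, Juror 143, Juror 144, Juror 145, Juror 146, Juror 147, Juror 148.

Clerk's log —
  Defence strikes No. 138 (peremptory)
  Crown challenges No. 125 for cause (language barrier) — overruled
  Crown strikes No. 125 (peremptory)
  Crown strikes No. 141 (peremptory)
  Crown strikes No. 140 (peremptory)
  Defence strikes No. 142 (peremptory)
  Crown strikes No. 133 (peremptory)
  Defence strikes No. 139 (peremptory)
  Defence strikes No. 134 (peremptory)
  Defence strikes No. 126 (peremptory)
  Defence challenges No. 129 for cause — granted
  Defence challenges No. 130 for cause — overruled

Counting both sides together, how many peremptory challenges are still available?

3

Crown allotment: 5 base + 2 multi-party = 7. Defence allotment: 5.
Crown peremptories used: #125, #141, #140, #133 — 4 (the for-cause on #125 doesn't count).
Defence peremptories used: #138, #142, #139, #134, #126 — 5 (for-cause on #129, #130 don't count).
Remaining: (7 − 4) + (5 − 5) = 3.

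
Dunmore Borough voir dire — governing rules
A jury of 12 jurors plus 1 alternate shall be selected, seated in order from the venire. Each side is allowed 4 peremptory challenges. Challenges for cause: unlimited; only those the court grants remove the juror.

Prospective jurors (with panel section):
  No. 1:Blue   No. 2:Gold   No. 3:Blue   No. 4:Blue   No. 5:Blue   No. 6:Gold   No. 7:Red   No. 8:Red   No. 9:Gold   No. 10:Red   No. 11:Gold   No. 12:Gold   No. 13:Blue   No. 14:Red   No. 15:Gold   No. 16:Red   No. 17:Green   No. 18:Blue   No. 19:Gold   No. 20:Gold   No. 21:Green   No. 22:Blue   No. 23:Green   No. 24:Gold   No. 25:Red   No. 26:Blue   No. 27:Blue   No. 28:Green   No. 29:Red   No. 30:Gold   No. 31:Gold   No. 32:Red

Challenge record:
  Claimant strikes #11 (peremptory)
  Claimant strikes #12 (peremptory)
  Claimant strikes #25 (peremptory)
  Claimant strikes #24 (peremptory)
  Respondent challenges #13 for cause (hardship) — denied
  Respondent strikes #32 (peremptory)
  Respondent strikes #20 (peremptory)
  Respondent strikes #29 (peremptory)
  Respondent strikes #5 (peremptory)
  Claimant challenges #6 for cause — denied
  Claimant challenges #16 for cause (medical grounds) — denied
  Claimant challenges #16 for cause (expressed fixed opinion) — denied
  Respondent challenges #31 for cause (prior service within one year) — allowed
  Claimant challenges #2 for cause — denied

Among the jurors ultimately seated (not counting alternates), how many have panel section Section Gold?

Removed: #5, #11, #12, #20, #24, #25, #29, #31, #32.
Seated jurors 1–12: #1, #2, #3, #4, #6, #7, #8, #9, #10, #13, #14, #15 (alternates #16 not counted).
Of those, in Section Gold: #2, #6, #9, #15 → 4.

4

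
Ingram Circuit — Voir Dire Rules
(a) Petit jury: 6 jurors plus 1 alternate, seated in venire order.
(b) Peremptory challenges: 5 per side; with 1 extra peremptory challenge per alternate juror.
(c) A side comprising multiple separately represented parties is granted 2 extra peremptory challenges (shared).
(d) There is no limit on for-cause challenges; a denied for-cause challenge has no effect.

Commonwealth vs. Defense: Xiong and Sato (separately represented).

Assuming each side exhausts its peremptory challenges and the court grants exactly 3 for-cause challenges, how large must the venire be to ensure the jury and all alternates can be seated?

Seats to fill: 6 + 1 alternates = 7.
Peremptories — Commonwealth: 5 + 1×1 = 6; Defense: 5 + 1×1 + 2 = 8; total 14.
For-cause removals: 3.
Minimum venire: 7 + 14 + 3 = 24.

24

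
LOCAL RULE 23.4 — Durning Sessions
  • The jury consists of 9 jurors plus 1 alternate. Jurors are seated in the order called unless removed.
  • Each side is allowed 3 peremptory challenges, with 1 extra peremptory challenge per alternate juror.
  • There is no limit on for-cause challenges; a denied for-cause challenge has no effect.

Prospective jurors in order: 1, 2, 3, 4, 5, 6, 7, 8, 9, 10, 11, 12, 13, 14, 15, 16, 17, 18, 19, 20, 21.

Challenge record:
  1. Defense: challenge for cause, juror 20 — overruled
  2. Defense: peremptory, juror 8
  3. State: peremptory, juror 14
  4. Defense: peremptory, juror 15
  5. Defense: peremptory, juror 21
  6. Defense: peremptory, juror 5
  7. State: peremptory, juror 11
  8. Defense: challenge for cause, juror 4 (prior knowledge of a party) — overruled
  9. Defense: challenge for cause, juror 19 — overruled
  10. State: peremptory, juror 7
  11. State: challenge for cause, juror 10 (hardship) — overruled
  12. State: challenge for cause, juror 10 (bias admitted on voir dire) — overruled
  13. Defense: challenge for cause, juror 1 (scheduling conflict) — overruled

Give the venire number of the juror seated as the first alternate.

Removed: #5, #7, #8, #11, #14, #15, #21. (#1, #4, #10, #19, #20 stay — for-cause denied.)
Seating in order: seats 1–9 → #1, #2, #3, #4, #6, #9, #10, #12, #13; alternates → #16.
So alternate 1 is #16.

16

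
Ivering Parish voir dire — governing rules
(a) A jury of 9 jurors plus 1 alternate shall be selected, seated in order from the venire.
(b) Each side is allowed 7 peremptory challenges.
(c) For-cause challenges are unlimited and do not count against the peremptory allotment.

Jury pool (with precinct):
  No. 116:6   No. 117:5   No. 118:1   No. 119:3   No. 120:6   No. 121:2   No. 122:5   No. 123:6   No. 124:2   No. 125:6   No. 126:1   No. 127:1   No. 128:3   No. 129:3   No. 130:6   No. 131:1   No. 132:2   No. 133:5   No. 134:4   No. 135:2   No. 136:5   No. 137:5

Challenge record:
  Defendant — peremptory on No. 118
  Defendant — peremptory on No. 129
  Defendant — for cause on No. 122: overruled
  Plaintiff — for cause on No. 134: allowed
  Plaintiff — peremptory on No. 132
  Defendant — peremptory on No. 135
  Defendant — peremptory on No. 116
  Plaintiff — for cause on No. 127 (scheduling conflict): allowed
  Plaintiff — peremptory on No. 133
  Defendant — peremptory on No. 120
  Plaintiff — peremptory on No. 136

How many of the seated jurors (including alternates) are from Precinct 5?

2

Removed: #116, #118, #120, #127, #129, #132, #133, #134, #135, #136.
Seated (10 incl. alternates): #117, #119, #121, #122, #123, #124, #125, #126, #128, #130.
Of those, in Precinct 5: #117, #122 → 2.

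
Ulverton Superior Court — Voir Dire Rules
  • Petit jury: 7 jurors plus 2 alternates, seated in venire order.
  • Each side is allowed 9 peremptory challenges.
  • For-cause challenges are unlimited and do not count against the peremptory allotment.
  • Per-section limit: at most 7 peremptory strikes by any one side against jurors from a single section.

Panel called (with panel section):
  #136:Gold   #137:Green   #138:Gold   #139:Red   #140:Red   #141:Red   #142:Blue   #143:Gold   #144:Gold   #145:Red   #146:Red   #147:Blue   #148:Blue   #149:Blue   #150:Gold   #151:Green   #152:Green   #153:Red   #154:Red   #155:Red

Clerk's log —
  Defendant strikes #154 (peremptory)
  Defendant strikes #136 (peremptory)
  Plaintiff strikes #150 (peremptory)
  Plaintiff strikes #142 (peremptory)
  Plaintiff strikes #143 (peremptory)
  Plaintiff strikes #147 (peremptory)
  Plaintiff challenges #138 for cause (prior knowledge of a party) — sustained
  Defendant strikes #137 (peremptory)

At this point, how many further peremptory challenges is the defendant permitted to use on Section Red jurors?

Defendant peremptories so far: #154, #136, #137 — 3 of 9 used, 6 left overall.
Against Section Red: #154 — 1 used; per-section cap 7 leaves 6.
Binding limit: min(6, 6) = 6.

6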